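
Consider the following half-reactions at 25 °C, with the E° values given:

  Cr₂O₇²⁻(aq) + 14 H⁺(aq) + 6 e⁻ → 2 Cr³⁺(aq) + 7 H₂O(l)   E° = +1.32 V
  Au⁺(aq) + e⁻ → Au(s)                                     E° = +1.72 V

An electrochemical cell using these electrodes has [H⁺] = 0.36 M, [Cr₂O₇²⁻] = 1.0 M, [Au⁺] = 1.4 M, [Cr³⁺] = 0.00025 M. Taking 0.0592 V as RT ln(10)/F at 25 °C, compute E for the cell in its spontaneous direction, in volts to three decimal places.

+0.399 V

Au⁺/Au is the cathode (higher E°), Cr₂O₇²⁻/Cr³⁺ the anode: E°cell = +1.72 − (+1.32) = +0.40 V, n = 6.
Overall: 6 Au⁺(aq) + 2 Cr³⁺(aq) + 7 H₂O(l) → 6 Au(s) + Cr₂O₇²⁻(aq) + 14 H⁺(aq)
Q = [Cr₂O₇²⁻]·[H⁺]^14 / ([Au⁺]^6·[Cr³⁺]^2); log Q = 0.116.
E = E° − (0.0592/n) log Q = +0.40 − (0.0592/6)(0.116) = +0.399 V.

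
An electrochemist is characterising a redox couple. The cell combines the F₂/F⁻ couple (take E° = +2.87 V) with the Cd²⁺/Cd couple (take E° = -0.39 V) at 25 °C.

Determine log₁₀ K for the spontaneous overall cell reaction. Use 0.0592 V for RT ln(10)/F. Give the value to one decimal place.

110.1

Cathode: F₂/F⁻; anode: Cd²⁺/Cd. E°cell = +3.26 V, n = 2.
log K = nE°cell / 0.0592 = (2)(+3.26) / 0.0592 = 110.1.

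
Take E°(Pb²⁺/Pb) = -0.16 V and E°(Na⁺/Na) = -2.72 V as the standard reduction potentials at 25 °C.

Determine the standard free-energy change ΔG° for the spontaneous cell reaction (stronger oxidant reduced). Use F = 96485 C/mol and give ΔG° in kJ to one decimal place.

-494.0 kJ

Pb²⁺/Pb (E° = -0.16 V) is the cathode; Na⁺/Na (E° = -2.72 V) is the anode, so E°cell = +2.56 V.
Balancing electrons gives n = 2 (lcm of 2 and 1).
ΔG° = −nFE° = −(2)(96485)(+2.56) = -494,003 J = -494.0 kJ.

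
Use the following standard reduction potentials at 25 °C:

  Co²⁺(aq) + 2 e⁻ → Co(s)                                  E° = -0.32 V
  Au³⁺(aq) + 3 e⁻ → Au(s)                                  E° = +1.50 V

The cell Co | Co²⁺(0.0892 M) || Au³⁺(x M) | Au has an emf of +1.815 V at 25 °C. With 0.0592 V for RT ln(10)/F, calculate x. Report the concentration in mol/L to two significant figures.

Au³⁺/Au is the cathode, Co²⁺/Co the anode: E°cell = +1.82 V, n = 6.
Overall reaction: 2 Au³⁺(aq) + 3 Co(s) → 2 Au(s) + 3 Co²⁺(aq); Q = [Co²⁺]^3/[Au³⁺]^2.
From E = E° − (0.0592/n) log Q: log Q = (E° − E)·n/0.0592 = (+1.82 − (+1.815))·6/0.0592 = 0.5068.
So 2·log[Au³⁺] = 3·log(0.0892) − log Q = -3.1489 − (0.5068) = -3.6557; log[Au³⁺] = -3.6557 / 2 = -1.8278; [Au³⁺] = 10^(-1.8278) ≈ 0.015 M.

0.015 M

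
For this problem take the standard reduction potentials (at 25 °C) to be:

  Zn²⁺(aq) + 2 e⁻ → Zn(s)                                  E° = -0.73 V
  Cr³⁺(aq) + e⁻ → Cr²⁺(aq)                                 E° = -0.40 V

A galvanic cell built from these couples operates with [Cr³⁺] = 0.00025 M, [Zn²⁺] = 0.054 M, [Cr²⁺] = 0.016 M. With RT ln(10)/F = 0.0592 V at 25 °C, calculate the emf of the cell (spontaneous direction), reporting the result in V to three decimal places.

+0.261 V

Cr³⁺/Cr²⁺ is the cathode (higher E°), Zn²⁺/Zn the anode: E°cell = -0.40 − (-0.73) = +0.33 V, n = 2.
Overall: 2 Cr³⁺(aq) + Zn(s) → 2 Cr²⁺(aq) + Zn²⁺(aq)
Q = [Cr²⁺]^2·[Zn²⁺] / ([Cr³⁺]^2); log Q = 2.345.
E = E° − (0.0592/n) log Q = +0.33 − (0.0592/2)(2.345) = +0.261 V.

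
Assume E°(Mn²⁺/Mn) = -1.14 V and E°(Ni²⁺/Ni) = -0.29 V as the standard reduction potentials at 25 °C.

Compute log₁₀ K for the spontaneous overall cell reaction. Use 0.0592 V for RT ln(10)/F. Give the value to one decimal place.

28.7

Cathode: Ni²⁺/Ni; anode: Mn²⁺/Mn. E°cell = +0.85 V, n = 2.
log K = nE°cell / 0.0592 = (2)(+0.85) / 0.0592 = 28.7.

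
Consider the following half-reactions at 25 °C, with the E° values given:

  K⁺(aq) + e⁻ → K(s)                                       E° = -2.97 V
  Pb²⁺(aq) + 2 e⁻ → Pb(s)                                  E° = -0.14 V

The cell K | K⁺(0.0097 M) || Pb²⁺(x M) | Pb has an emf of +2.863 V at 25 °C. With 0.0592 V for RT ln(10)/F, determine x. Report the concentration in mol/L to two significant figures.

0.0012 M

Pb²⁺/Pb is the cathode, K⁺/K the anode: E°cell = +2.83 V, n = 2.
Overall reaction: Pb²⁺(aq) + 2 K(s) → Pb(s) + 2 K⁺(aq); Q = [K⁺]^2/[Pb²⁺]^1.
From E = E° − (0.0592/n) log Q: log Q = (E° − E)·n/0.0592 = (+2.83 − (+2.863))·2/0.0592 = -1.1149.
So 1·log[Pb²⁺] = 2·log(0.0097) − log Q = -4.0265 − (-1.1149) = -2.9116; [Pb²⁺] = 10^(-2.9116) ≈ 0.0012 M.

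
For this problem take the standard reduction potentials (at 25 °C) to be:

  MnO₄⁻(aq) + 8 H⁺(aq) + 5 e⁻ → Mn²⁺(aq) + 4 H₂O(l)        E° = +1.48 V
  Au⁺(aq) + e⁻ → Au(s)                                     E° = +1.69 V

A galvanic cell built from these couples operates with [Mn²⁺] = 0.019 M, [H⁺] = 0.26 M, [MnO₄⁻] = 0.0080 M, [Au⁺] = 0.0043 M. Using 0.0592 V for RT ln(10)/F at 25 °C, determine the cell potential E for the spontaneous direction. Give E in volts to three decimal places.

+0.130 V

Au⁺/Au is the cathode (higher E°), MnO₄⁻/Mn²⁺ the anode: E°cell = +1.69 − (+1.48) = +0.21 V, n = 5.
Overall: 5 Au⁺(aq) + Mn²⁺(aq) + 4 H₂O(l) → 5 Au(s) + MnO₄⁻(aq) + 8 H⁺(aq)
Q = [MnO₄⁻]·[H⁺]^8 / ([Au⁺]^5·[Mn²⁺]); log Q = 6.777.
E = E° − (0.0592/n) log Q = +0.21 − (0.0592/5)(6.777) = +0.130 V.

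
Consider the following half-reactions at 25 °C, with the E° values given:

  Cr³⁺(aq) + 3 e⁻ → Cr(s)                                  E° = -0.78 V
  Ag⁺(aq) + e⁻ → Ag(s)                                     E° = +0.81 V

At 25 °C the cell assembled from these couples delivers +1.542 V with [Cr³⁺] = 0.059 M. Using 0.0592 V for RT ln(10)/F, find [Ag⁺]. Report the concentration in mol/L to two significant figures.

0.060 M

Ag⁺/Ag is the cathode, Cr³⁺/Cr the anode: E°cell = +1.59 V, n = 3.
Overall reaction: 3 Ag⁺(aq) + Cr(s) → 3 Ag(s) + Cr³⁺(aq); Q = [Cr³⁺]^1/[Ag⁺]^3.
From E = E° − (0.0592/n) log Q: log Q = (E° − E)·n/0.0592 = (+1.59 − (+1.542))·3/0.0592 = 2.4324.
So 3·log[Ag⁺] = 1·log(0.059) − log Q = -1.2291 − (2.4324) = -3.6615; log[Ag⁺] = -3.6615 / 3 = -1.2205; [Ag⁺] = 10^(-1.2205) ≈ 0.060 M.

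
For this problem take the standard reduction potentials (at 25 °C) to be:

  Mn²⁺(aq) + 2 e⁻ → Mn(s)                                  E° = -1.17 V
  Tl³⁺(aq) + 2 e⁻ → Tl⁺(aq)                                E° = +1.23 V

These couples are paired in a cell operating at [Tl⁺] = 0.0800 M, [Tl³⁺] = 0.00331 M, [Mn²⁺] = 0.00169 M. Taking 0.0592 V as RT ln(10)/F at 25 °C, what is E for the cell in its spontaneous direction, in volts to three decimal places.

Tl³⁺/Tl⁺ is the cathode (higher E°), Mn²⁺/Mn the anode: E°cell = +1.23 − (-1.17) = +2.40 V, n = 2.
Overall: Tl³⁺(aq) + Mn(s) → Tl⁺(aq) + Mn²⁺(aq)
Q = [Tl⁺]·[Mn²⁺] / ([Tl³⁺]); log Q = -1.389.
E = E° − (0.0592/n) log Q = +2.40 − (0.0592/2)(-1.389) = +2.441 V.

+2.441 V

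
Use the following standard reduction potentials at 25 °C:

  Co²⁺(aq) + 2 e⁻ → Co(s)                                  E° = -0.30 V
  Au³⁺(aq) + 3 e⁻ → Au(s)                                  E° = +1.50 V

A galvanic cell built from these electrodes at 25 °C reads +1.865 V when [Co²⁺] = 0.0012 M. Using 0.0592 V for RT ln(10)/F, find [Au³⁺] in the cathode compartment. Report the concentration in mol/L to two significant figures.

Au³⁺/Au is the cathode, Co²⁺/Co the anode: E°cell = +1.80 V, n = 6.
Overall reaction: 2 Au³⁺(aq) + 3 Co(s) → 2 Au(s) + 3 Co²⁺(aq); Q = [Co²⁺]^3/[Au³⁺]^2.
From E = E° − (0.0592/n) log Q: log Q = (E° − E)·n/0.0592 = (+1.80 − (+1.865))·6/0.0592 = -6.5878.
So 2·log[Au³⁺] = 3·log(0.0012) − log Q = -8.7625 − (-6.5878) = -2.1747; log[Au³⁺] = -2.1747 / 2 = -1.0874; [Au³⁺] = 10^(-1.0874) ≈ 0.082 M.

0.082 M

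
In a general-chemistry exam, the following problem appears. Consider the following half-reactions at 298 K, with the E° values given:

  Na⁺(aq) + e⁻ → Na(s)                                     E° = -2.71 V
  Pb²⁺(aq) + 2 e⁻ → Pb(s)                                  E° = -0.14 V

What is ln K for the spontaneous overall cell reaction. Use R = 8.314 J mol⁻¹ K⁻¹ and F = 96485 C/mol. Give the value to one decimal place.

200.2

Cathode: Pb²⁺/Pb; anode: Na⁺/Na. E°cell = (-0.14) − (-2.71) = +2.57 V, with n = 2.
ΔG° = −nFE° = −RT ln K, so ln K = nFE°/(RT) = (2)(96485)(+2.57) / ((8.314)(298)) = 200.169.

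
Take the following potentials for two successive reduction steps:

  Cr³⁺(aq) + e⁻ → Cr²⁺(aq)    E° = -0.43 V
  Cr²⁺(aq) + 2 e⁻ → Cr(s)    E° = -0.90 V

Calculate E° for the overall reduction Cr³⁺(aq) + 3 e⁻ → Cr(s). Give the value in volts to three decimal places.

Standard free energies of sequential steps add: ΔG°₃ = ΔG°₁ + ΔG°₂, so n₃E°₃ = n₁E°₁ + n₂E°₂.
E°₃ = (1×-0.43 + 2×-0.90) / 3 = (-2.230) / 3 = -0.743 V.
Simply averaging or adding the two E° values would be wrong; the electron-weighted sum is required.

-0.743 V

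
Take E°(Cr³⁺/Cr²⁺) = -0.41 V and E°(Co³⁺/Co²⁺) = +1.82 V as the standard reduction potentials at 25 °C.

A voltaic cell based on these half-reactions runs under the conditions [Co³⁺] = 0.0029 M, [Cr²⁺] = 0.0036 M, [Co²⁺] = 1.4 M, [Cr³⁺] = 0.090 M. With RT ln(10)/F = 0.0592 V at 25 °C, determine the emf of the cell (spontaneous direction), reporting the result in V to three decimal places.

Co³⁺/Co²⁺ is the cathode (higher E°), Cr³⁺/Cr²⁺ the anode: E°cell = +1.82 − (-0.41) = +2.23 V, n = 1.
Overall: Co³⁺(aq) + Cr²⁺(aq) → Co²⁺(aq) + Cr³⁺(aq)
Q = [Co²⁺]·[Cr³⁺] / ([Co³⁺]·[Cr²⁺]); log Q = 4.082.
E = E° − (0.0592/n) log Q = +2.23 − (0.0592/1)(4.082) = +1.988 V.

+1.988 V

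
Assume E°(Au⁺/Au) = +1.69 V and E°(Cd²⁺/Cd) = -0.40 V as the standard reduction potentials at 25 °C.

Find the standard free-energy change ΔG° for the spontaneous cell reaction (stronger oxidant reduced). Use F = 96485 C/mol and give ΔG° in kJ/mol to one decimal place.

Au⁺/Au (E° = +1.69 V) is the cathode; Cd²⁺/Cd (E° = -0.40 V) is the anode, so E°cell = +2.09 V.
Balancing electrons gives n = 2 (lcm of 1 and 2).
ΔG° = −nFE° = −(2)(96485)(+2.09) = -403,307 J = -403.3 kJ/mol.

-403.3 kJ/mol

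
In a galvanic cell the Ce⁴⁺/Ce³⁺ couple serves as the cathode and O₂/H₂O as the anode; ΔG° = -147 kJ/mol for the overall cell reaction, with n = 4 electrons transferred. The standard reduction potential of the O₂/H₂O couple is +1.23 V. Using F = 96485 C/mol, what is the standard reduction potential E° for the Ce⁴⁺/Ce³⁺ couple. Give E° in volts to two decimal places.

E°cell = −ΔG°/(nF) = −(-147×10³)/((4)(96485)) = +0.381 V.
Since Ce⁴⁺/Ce³⁺ is the cathode and O₂/H₂O the anode, E°cell = E°(Ce⁴⁺/Ce³⁺) − E°(O₂/H₂O).
So E°(Ce⁴⁺/Ce³⁺) = E°cell + E°(O₂/H₂O) = +0.381 + (+1.23) = +1.61 V.

+1.61 V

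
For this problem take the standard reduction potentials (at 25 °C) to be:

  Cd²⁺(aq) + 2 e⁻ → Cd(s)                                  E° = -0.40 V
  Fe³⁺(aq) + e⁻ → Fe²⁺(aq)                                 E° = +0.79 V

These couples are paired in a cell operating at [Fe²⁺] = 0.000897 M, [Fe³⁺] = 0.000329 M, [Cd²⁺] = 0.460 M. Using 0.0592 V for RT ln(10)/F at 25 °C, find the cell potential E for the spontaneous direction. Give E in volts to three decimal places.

+1.174 V

Fe³⁺/Fe²⁺ is the cathode (higher E°), Cd²⁺/Cd the anode: E°cell = +0.79 − (-0.40) = +1.19 V, n = 2.
Overall: 2 Fe³⁺(aq) + Cd(s) → 2 Fe²⁺(aq) + Cd²⁺(aq)
Q = [Fe²⁺]^2·[Cd²⁺] / ([Fe³⁺]^2); log Q = 0.534.
E = E° − (0.0592/n) log Q = +1.19 − (0.0592/2)(0.534) = +1.174 V.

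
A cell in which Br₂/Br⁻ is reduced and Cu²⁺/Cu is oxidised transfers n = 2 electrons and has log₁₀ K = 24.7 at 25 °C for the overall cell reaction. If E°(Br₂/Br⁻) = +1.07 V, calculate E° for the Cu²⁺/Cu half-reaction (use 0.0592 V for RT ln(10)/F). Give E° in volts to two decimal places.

+0.34 V

E°cell = (0.0592/n)·log K = (0.0592/2)(24.7) = +0.731 V.
Since Br₂/Br⁻ is the cathode and Cu²⁺/Cu the anode, E°cell = E°(Br₂/Br⁻) − E°(Cu²⁺/Cu).
So E°(Cu²⁺/Cu) = E°(Br₂/Br⁻) − E°cell = (+1.07) − (+0.731) = +0.34 V.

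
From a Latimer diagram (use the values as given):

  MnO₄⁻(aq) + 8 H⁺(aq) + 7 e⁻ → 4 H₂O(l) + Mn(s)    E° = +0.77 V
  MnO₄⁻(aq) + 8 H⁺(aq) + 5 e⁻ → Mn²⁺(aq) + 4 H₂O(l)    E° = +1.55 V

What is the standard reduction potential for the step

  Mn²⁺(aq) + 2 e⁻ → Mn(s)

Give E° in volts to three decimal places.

-1.180 V

Sequential free energies add, so n₃E°₃ = n₁E°₁ + n₂E°₂.
With n₃ = 7, and the known step contributing 5×(+1.55) V, the unknown satisfies 2·E° = 7×(+0.77) − 5×(+1.55) = -2.360.
E° = -2.360 / 2 = -1.180 V.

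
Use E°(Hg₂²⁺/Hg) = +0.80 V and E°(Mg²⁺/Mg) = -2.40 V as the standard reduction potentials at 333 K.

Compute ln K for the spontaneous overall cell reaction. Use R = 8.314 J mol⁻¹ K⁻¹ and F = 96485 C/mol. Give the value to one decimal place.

Cathode: Hg₂²⁺/Hg; anode: Mg²⁺/Mg. E°cell = (+0.80) − (-2.40) = +3.20 V, with n = 2.
ΔG° = −nFE° = −RT ln K, so ln K = nFE°/(RT) = (2)(96485)(+3.20) / ((8.314)(333)) = 223.041.

223.0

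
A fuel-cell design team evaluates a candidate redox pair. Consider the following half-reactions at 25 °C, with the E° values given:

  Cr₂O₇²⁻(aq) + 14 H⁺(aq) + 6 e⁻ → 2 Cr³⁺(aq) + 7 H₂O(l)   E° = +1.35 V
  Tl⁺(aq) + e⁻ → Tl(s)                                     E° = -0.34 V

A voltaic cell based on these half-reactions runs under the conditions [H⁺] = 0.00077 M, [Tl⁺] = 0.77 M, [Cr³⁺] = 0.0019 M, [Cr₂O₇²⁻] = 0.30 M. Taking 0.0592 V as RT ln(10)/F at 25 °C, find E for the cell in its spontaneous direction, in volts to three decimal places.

+1.315 V

Cr₂O₇²⁻/Cr³⁺ is the cathode (higher E°), Tl⁺/Tl the anode: E°cell = +1.35 − (-0.34) = +1.69 V, n = 6.
Overall: Cr₂O₇²⁻(aq) + 14 H⁺(aq) + 6 Tl(s) → 2 Cr³⁺(aq) + 7 H₂O(l) + 6 Tl⁺(aq)
Q = [Cr³⁺]^2·[Tl⁺]^6 / ([Cr₂O₇²⁻]·[H⁺]^14); log Q = 37.988.
E = E° − (0.0592/n) log Q = +1.69 − (0.0592/6)(37.988) = +1.315 V.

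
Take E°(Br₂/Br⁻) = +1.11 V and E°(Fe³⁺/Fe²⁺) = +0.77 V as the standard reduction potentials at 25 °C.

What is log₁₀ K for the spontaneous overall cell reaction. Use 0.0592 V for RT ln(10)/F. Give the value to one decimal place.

11.5

Cathode: Br₂/Br⁻; anode: Fe³⁺/Fe²⁺. E°cell = +0.34 V, n = 2.
log K = nE°cell / 0.0592 = (2)(+0.34) / 0.0592 = 11.5.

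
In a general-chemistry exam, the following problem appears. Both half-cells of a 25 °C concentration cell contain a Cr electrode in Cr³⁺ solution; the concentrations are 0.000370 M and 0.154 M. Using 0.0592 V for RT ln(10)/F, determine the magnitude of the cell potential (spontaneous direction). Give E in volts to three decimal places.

+0.052 V

For a concentration cell E°cell = 0. The 0.154 M side is the cathode (reduction is favoured where [Cr³⁺] is higher).
With n = 3, E = −(0.0592/3) log([Cr³⁺]ₐₙ/[Cr³⁺]꜀ₐₜ) = −(0.0592/3) log(0.00037/0.154) = −(0.0592/3)(-2.619) = +0.052 V.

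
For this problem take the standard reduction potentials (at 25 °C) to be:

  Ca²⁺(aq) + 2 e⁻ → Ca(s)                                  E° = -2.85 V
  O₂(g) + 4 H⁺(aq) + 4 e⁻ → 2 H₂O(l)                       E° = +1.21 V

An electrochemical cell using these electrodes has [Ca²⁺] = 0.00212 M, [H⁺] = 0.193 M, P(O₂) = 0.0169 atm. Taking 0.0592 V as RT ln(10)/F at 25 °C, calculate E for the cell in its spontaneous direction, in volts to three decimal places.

+4.071 V

O₂/H₂O is the cathode (higher E°), Ca²⁺/Ca the anode: E°cell = +1.21 − (-2.85) = +4.06 V, n = 4.
Overall: O₂(g) + 4 H⁺(aq) + 2 Ca(s) → 2 H₂O(l) + 2 Ca²⁺(aq)
Q = [Ca²⁺]^2 / (P(O₂)·[H⁺]^4); log Q = -0.717.
E = E° − (0.0592/n) log Q = +4.06 − (0.0592/4)(-0.717) = +4.071 V.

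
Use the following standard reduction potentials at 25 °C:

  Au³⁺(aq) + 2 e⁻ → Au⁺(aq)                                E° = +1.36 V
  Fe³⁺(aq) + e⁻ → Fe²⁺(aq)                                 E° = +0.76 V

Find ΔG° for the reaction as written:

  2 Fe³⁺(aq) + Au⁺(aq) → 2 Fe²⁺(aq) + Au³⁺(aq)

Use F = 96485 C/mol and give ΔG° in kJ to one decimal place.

As written, Fe³⁺/Fe²⁺ is reduced (cathode) and Au³⁺/Au⁺ is oxidised (anode), so E°cell = (+0.76) − (+1.36) = -0.60 V.
Balancing electrons gives n = 2.
ΔG° = −nFE° = −(2)(96485)(-0.60) = 115,782 J = +115.8 kJ.

+115.8 kJ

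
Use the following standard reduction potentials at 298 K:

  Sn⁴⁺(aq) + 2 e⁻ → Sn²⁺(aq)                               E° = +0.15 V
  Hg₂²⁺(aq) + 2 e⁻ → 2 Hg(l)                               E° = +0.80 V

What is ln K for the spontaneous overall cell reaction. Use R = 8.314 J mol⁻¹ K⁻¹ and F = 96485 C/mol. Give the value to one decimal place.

50.6

Cathode: Hg₂²⁺/Hg; anode: Sn⁴⁺/Sn²⁺. E°cell = (+0.80) − (+0.15) = +0.65 V, with n = 2.
ΔG° = −nFE° = −RT ln K, so ln K = nFE°/(RT) = (2)(96485)(+0.65) / ((8.314)(298)) = 50.626.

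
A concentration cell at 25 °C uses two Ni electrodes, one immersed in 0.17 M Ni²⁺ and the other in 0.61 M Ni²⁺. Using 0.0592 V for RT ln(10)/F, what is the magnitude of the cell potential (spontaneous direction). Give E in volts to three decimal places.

For a concentration cell E°cell = 0. The 0.61 M side is the cathode (reduction is favoured where [Ni²⁺] is higher).
With n = 2, E = −(0.0592/2) log([Ni²⁺]ₐₙ/[Ni²⁺]꜀ₐₜ) = −(0.0592/2) log(0.17/0.61) = −(0.0592/2)(-0.555) = +0.016 V.

+0.016 V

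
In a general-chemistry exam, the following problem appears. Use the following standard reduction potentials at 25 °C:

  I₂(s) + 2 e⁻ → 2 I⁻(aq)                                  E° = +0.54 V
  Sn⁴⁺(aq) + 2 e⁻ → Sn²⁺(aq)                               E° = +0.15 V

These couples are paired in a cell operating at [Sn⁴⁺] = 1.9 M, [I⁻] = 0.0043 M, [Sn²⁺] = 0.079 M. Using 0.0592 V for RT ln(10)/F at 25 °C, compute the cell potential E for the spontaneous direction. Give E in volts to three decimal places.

I₂/I⁻ is the cathode (higher E°), Sn⁴⁺/Sn²⁺ the anode: E°cell = +0.54 − (+0.15) = +0.39 V, n = 2.
Overall: I₂(s) + Sn²⁺(aq) → 2 I⁻(aq) + Sn⁴⁺(aq)
Q = [I⁻]^2·[Sn⁴⁺] / ([Sn²⁺]); log Q = -3.352.
E = E° − (0.0592/n) log Q = +0.39 − (0.0592/2)(-3.352) = +0.489 V.

+0.489 V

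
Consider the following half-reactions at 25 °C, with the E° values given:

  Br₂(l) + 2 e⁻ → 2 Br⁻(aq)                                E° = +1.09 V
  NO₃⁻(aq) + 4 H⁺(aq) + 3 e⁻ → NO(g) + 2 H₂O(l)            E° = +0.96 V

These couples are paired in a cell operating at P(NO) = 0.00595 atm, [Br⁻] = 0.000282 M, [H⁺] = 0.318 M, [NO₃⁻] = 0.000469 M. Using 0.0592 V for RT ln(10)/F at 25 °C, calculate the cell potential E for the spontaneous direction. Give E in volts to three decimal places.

+0.401 V

Br₂/Br⁻ is the cathode (higher E°), NO₃⁻/NO the anode: E°cell = +1.09 − (+0.96) = +0.13 V, n = 6.
Overall: 3 Br₂(l) + 2 NO(g) + 4 H₂O(l) → 6 Br⁻(aq) + 2 NO₃⁻(aq) + 8 H⁺(aq)
Q = [Br⁻]^6·[NO₃⁻]^2·[H⁺]^8 / (P(NO)^2); log Q = -27.486.
E = E° − (0.0592/n) log Q = +0.13 − (0.0592/6)(-27.486) = +0.401 V.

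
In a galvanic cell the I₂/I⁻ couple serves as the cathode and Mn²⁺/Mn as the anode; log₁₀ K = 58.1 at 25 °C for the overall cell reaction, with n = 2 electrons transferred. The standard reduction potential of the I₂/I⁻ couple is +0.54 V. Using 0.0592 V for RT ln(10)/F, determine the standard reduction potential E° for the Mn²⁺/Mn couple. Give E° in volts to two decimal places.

-1.18 V

E°cell = (0.0592/n)·log K = (0.0592/2)(58.1) = +1.720 V.
Since I₂/I⁻ is the cathode and Mn²⁺/Mn the anode, E°cell = E°(I₂/I⁻) − E°(Mn²⁺/Mn).
So E°(Mn²⁺/Mn) = E°(I₂/I⁻) − E°cell = (+0.54) − (+1.720) = -1.18 V.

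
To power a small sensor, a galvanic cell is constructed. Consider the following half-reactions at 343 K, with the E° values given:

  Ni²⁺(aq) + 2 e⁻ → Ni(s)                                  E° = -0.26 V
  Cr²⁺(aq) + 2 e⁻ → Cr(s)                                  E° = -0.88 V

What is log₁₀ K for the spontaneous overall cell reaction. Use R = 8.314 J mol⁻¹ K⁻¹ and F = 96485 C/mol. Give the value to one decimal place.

Cathode: Ni²⁺/Ni; anode: Cr²⁺/Cr. E°cell = (-0.26) − (-0.88) = +0.62 V, with n = 2.
ΔG° = −nFE° = −RT ln K, so ln K = nFE°/(RT) = (2)(96485)(+0.62) / ((8.314)(343)) = 41.954.
log₁₀ K = 41.954 / ln 10 = 18.2.

18.2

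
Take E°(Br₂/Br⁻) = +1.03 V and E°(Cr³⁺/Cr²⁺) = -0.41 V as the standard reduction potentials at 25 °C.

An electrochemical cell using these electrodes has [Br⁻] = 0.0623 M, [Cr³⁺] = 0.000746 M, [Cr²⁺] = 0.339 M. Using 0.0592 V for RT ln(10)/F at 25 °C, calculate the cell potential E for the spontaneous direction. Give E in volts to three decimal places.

Br₂/Br⁻ is the cathode (higher E°), Cr³⁺/Cr²⁺ the anode: E°cell = +1.03 − (-0.41) = +1.44 V, n = 2.
Overall: Br₂(l) + 2 Cr²⁺(aq) → 2 Br⁻(aq) + 2 Cr³⁺(aq)
Q = [Br⁻]^2·[Cr³⁺]^2 / ([Cr²⁺]^2); log Q = -7.726.
E = E° − (0.0592/n) log Q = +1.44 − (0.0592/2)(-7.726) = +1.669 V.

+1.669 V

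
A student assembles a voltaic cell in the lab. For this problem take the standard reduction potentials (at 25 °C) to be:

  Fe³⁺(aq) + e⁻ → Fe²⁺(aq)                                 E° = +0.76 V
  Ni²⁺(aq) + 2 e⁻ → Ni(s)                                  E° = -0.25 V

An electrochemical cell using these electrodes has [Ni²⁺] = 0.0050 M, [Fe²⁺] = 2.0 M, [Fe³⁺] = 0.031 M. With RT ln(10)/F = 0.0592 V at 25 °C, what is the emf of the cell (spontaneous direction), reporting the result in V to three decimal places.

+0.971 V

Fe³⁺/Fe²⁺ is the cathode (higher E°), Ni²⁺/Ni the anode: E°cell = +0.76 − (-0.25) = +1.01 V, n = 2.
Overall: 2 Fe³⁺(aq) + Ni(s) → 2 Fe²⁺(aq) + Ni²⁺(aq)
Q = [Fe²⁺]^2·[Ni²⁺] / ([Fe³⁺]^2); log Q = 1.318.
E = E° − (0.0592/n) log Q = +1.01 − (0.0592/2)(1.318) = +0.971 V.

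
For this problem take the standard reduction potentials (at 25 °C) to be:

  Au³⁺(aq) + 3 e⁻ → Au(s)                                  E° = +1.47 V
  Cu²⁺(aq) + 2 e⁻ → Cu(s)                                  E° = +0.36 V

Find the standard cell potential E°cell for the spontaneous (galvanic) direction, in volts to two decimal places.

+1.11 V

The Au³⁺/Au couple has the higher reduction potential, so it is the cathode; Cu²⁺/Cu is oxidised at the anode.
E°cell = E°(cathode) − E°(anode) = (+1.47) − (+0.36) = +1.11 V.
Since E°cell > 0, the reaction is spontaneous under standard conditions.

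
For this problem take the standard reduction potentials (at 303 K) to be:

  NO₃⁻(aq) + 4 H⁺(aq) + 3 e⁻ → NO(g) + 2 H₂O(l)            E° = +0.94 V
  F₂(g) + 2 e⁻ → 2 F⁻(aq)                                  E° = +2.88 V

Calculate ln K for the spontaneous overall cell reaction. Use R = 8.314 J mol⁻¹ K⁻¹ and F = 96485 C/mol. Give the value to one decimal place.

Cathode: F₂/F⁻; anode: NO₃⁻/NO. E°cell = (+2.88) − (+0.94) = +1.94 V, with n = 6.
ΔG° = −nFE° = −RT ln K, so ln K = nFE°/(RT) = (6)(96485)(+1.94) / ((8.314)(303)) = 445.821.

445.8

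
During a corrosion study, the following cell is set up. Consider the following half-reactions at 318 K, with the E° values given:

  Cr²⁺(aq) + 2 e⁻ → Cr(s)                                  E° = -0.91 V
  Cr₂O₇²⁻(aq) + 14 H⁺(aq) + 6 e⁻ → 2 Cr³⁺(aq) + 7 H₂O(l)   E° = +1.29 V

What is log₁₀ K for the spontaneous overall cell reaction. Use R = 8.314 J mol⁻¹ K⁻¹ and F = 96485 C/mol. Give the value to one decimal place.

Cathode: Cr₂O₇²⁻/Cr³⁺; anode: Cr²⁺/Cr. E°cell = (+1.29) − (-0.91) = +2.20 V, with n = 6.
ΔG° = −nFE° = −RT ln K, so ln K = nFE°/(RT) = (6)(96485)(+2.20) / ((8.314)(318)) = 481.722.
log₁₀ K = 481.722 / ln 10 = 209.2.

209.2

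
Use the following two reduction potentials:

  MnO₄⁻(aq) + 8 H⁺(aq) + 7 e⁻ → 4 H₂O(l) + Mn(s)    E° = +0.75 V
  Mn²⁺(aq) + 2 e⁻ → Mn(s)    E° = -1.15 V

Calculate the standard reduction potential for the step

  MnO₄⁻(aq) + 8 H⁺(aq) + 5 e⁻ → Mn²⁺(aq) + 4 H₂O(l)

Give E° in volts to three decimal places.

+1.510 V

Sequential free energies add, so n₃E°₃ = n₁E°₁ + n₂E°₂.
With n₃ = 7, and the known step contributing 2×(-1.15) V, the unknown satisfies 5·E° = 7×(+0.75) − 2×(-1.15) = +7.550.
E° = +7.550 / 5 = +1.510 V.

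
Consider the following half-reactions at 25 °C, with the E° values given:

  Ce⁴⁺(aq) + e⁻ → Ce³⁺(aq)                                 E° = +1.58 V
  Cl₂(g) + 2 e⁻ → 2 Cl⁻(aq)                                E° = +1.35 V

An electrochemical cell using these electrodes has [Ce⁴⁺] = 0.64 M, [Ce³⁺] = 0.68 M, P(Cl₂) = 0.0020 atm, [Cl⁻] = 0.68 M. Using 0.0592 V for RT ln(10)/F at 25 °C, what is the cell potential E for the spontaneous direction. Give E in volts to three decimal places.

Ce⁴⁺/Ce³⁺ is the cathode (higher E°), Cl₂/Cl⁻ the anode: E°cell = +1.58 − (+1.35) = +0.23 V, n = 2.
Overall: 2 Ce⁴⁺(aq) + 2 Cl⁻(aq) → 2 Ce³⁺(aq) + Cl₂(g)
Q = [Ce³⁺]^2·P(Cl₂) / ([Ce⁴⁺]^2·[Cl⁻]^2); log Q = -2.311.
E = E° − (0.0592/n) log Q = +0.23 − (0.0592/2)(-2.311) = +0.298 V.

+0.298 V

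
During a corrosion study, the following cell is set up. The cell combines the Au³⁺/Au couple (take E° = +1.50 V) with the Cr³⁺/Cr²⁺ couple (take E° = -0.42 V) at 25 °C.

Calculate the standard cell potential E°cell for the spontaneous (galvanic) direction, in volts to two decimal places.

The Au³⁺/Au couple has the higher reduction potential, so it is the cathode; Cr³⁺/Cr²⁺ is oxidised at the anode.
E°cell = E°(cathode) − E°(anode) = (+1.50) − (-0.42) = +1.92 V.
Since E°cell > 0, the reaction is spontaneous under standard conditions.

+1.92 V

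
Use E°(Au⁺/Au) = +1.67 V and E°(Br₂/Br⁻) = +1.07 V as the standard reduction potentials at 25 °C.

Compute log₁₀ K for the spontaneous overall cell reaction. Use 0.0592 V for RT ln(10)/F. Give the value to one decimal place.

20.3

Cathode: Au⁺/Au; anode: Br₂/Br⁻. E°cell = +0.60 V, n = 2.
log K = nE°cell / 0.0592 = (2)(+0.60) / 0.0592 = 20.3.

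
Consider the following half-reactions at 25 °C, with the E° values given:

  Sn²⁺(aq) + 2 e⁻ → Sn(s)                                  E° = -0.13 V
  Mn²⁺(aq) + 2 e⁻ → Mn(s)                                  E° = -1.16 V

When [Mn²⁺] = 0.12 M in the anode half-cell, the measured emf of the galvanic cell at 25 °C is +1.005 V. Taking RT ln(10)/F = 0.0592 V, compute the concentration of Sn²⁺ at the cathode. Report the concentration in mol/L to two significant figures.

Sn²⁺/Sn is the cathode, Mn²⁺/Mn the anode: E°cell = +1.03 V, n = 2.
Overall reaction: Sn²⁺(aq) + Mn(s) → Sn(s) + Mn²⁺(aq); Q = [Mn²⁺]^1/[Sn²⁺]^1.
From E = E° − (0.0592/n) log Q: log Q = (E° − E)·n/0.0592 = (+1.03 − (+1.005))·2/0.0592 = 0.8446.
So 1·log[Sn²⁺] = 1·log(0.12) − log Q = -0.9208 − (0.8446) = -1.7654; [Sn²⁺] = 10^(-1.7654) ≈ 0.017 M.

0.017 M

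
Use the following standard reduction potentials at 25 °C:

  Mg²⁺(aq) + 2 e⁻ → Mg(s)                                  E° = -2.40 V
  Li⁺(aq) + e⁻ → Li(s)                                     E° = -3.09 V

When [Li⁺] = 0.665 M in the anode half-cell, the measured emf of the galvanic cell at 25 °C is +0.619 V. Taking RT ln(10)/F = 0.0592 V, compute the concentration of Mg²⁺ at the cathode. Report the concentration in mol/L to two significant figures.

Mg²⁺/Mg is the cathode, Li⁺/Li the anode: E°cell = +0.69 V, n = 2.
Overall reaction: Mg²⁺(aq) + 2 Li(s) → Mg(s) + 2 Li⁺(aq); Q = [Li⁺]^2/[Mg²⁺]^1.
From E = E° − (0.0592/n) log Q: log Q = (E° − E)·n/0.0592 = (+0.69 − (+0.619))·2/0.0592 = 2.3986.
So 1·log[Mg²⁺] = 2·log(0.665) − log Q = -0.3544 − (2.3986) = -2.7530; [Mg²⁺] = 10^(-2.7530) ≈ 0.0018 M.

0.0018 M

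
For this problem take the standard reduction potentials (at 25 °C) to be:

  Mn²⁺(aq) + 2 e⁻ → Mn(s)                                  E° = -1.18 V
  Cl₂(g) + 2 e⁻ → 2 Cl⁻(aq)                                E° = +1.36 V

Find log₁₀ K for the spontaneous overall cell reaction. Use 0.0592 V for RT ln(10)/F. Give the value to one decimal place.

85.8

Cathode: Cl₂/Cl⁻; anode: Mn²⁺/Mn. E°cell = +2.54 V, n = 2.
log K = nE°cell / 0.0592 = (2)(+2.54) / 0.0592 = 85.8.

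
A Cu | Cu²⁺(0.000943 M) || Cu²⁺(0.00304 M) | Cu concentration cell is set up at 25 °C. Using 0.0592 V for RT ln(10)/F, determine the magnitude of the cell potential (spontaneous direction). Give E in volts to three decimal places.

For a concentration cell E°cell = 0. The 0.00304 M side is the cathode (reduction is favoured where [Cu²⁺] is higher).
With n = 2, E = −(0.0592/2) log([Cu²⁺]ₐₙ/[Cu²⁺]꜀ₐₜ) = −(0.0592/2) log(0.000943/0.00304) = −(0.0592/2)(-0.508) = +0.015 V.

+0.015 V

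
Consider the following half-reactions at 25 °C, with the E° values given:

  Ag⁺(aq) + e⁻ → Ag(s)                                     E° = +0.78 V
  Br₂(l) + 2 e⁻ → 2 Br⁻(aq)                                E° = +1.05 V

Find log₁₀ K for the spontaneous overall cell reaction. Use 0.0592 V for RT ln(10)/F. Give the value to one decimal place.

Cathode: Br₂/Br⁻; anode: Ag⁺/Ag. E°cell = +0.27 V, n = 2.
log K = nE°cell / 0.0592 = (2)(+0.27) / 0.0592 = 9.1.

9.1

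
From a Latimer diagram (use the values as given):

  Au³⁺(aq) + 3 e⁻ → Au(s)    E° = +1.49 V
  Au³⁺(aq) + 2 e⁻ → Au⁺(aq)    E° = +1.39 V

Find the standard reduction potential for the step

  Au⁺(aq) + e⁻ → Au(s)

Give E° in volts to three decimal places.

+1.690 V

Sequential free energies add, so n₃E°₃ = n₁E°₁ + n₂E°₂.
With n₃ = 3, and the known step contributing 2×(+1.39) V, the unknown satisfies 1·E° = 3×(+1.49) − 2×(+1.39) = +1.690.
E° = +1.690 / 1 = +1.690 V.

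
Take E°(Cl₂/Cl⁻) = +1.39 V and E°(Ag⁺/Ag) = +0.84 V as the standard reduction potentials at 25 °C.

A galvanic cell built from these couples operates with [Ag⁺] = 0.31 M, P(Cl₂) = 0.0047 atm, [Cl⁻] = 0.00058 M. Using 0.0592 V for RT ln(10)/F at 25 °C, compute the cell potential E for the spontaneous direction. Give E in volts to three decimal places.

+0.703 V

Cl₂/Cl⁻ is the cathode (higher E°), Ag⁺/Ag the anode: E°cell = +1.39 − (+0.84) = +0.55 V, n = 2.
Overall: Cl₂(g) + 2 Ag(s) → 2 Cl⁻(aq) + 2 Ag⁺(aq)
Q = [Cl⁻]^2·[Ag⁺]^2 / (P(Cl₂)); log Q = -5.163.
E = E° − (0.0592/n) log Q = +0.55 − (0.0592/2)(-5.163) = +0.703 V.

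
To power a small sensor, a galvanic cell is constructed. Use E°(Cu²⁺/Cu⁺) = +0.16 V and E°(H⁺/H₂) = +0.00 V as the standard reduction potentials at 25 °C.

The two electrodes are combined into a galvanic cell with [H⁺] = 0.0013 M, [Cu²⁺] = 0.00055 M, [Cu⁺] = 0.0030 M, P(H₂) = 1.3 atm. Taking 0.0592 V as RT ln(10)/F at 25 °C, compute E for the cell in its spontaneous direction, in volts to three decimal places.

+0.291 V

Cu²⁺/Cu⁺ is the cathode (higher E°), H⁺/H₂ the anode: E°cell = +0.16 − (+0.00) = +0.16 V, n = 2.
Overall: 2 Cu²⁺(aq) + H₂(g) → 2 Cu⁺(aq) + 2 H⁺(aq)
Q = [Cu⁺]^2·[H⁺]^2 / ([Cu²⁺]^2·P(H₂)); log Q = -4.413.
E = E° − (0.0592/n) log Q = +0.16 − (0.0592/2)(-4.413) = +0.291 V.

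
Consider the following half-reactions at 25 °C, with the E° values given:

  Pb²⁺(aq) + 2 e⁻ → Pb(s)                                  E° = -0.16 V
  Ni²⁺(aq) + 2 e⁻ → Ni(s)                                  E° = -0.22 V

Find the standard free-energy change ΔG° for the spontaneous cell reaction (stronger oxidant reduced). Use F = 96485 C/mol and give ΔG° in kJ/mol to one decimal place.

Pb²⁺/Pb (E° = -0.16 V) is the cathode; Ni²⁺/Ni (E° = -0.22 V) is the anode, so E°cell = +0.06 V.
Balancing electrons gives n = 2 (lcm of 2 and 2).
ΔG° = −nFE° = −(2)(96485)(+0.06) = -11,578 J = -11.6 kJ/mol.

-11.6 kJ/mol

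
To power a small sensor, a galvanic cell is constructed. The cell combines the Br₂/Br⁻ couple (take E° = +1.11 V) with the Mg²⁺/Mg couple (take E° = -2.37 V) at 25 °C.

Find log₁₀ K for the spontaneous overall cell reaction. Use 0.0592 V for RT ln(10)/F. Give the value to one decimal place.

117.6

Cathode: Br₂/Br⁻; anode: Mg²⁺/Mg. E°cell = +3.48 V, n = 2.
log K = nE°cell / 0.0592 = (2)(+3.48) / 0.0592 = 117.6.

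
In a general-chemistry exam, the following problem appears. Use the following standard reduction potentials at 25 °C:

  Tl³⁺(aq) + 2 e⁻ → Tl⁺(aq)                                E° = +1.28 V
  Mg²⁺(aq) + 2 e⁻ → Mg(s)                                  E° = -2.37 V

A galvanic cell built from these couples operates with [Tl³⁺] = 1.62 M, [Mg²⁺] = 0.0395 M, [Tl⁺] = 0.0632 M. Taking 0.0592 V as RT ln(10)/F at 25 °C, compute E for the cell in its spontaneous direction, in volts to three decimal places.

+3.733 V

Tl³⁺/Tl⁺ is the cathode (higher E°), Mg²⁺/Mg the anode: E°cell = +1.28 − (-2.37) = +3.65 V, n = 2.
Overall: Tl³⁺(aq) + Mg(s) → Tl⁺(aq) + Mg²⁺(aq)
Q = [Tl⁺]·[Mg²⁺] / ([Tl³⁺]); log Q = -2.812.
E = E° − (0.0592/n) log Q = +3.65 − (0.0592/2)(-2.812) = +3.733 V.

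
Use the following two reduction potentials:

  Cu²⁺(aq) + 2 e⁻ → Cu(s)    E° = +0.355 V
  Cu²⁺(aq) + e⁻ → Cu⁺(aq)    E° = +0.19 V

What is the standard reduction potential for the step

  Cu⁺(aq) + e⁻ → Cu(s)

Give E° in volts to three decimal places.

Sequential free energies add, so n₃E°₃ = n₁E°₁ + n₂E°₂.
With n₃ = 2, and the known step contributing 1×(+0.19) V, the unknown satisfies 1·E° = 2×(+0.355) − 1×(+0.19) = +0.520.
E° = +0.520 / 1 = +0.520 V.

+0.520 V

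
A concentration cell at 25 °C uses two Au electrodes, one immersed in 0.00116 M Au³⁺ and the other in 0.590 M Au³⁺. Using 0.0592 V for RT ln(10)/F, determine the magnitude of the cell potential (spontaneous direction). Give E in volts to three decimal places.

+0.053 V

For a concentration cell E°cell = 0. The 0.590 M side is the cathode (reduction is favoured where [Au³⁺] is higher).
With n = 3, E = −(0.0592/3) log([Au³⁺]ₐₙ/[Au³⁺]꜀ₐₜ) = −(0.0592/3) log(0.00116/0.59) = −(0.0592/3)(-2.706) = +0.053 V.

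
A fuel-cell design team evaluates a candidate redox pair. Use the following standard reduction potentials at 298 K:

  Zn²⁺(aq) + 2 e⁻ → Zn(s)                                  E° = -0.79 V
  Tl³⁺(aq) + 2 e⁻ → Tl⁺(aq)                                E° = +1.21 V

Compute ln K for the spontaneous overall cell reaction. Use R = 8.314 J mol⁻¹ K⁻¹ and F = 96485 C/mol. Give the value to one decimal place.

Cathode: Tl³⁺/Tl⁺; anode: Zn²⁺/Zn. E°cell = (+1.21) − (-0.79) = +2.00 V, with n = 2.
ΔG° = −nFE° = −RT ln K, so ln K = nFE°/(RT) = (2)(96485)(+2.00) / ((8.314)(298)) = 155.773.

155.8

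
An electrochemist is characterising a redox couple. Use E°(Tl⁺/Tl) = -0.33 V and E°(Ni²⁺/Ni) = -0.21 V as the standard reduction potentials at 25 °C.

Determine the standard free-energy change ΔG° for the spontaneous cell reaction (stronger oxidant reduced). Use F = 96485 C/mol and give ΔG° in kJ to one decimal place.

Ni²⁺/Ni (E° = -0.21 V) is the cathode; Tl⁺/Tl (E° = -0.33 V) is the anode, so E°cell = +0.12 V.
Balancing electrons gives n = 2 (lcm of 2 and 1).
ΔG° = −nFE° = −(2)(96485)(+0.12) = -23,156 J = -23.2 kJ.

-23.2 kJ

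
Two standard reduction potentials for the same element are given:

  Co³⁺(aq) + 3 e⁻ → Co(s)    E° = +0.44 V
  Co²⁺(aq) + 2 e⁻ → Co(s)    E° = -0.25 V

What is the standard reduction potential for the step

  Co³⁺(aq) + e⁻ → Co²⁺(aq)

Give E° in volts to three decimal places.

Sequential free energies add, so n₃E°₃ = n₁E°₁ + n₂E°₂.
With n₃ = 3, and the known step contributing 2×(-0.25) V, the unknown satisfies 1·E° = 3×(+0.44) − 2×(-0.25) = +1.820.
E° = +1.820 / 1 = +1.820 V.

+1.820 V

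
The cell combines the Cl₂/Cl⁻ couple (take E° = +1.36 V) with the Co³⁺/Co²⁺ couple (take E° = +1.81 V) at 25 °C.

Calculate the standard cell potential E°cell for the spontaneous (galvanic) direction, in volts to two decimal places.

+0.45 V

The Co³⁺/Co²⁺ couple has the higher reduction potential, so it is the cathode; Cl₂/Cl⁻ is oxidised at the anode.
E°cell = E°(cathode) − E°(anode) = (+1.81) − (+1.36) = +0.45 V.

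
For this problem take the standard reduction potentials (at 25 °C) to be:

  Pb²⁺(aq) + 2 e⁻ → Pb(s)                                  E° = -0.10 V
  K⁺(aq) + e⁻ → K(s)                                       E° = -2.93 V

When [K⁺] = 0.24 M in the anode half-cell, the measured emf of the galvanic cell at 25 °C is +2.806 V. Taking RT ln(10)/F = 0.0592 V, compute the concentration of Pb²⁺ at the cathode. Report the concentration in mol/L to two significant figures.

0.0089 M

Pb²⁺/Pb is the cathode, K⁺/K the anode: E°cell = +2.83 V, n = 2.
Overall reaction: Pb²⁺(aq) + 2 K(s) → Pb(s) + 2 K⁺(aq); Q = [K⁺]^2/[Pb²⁺]^1.
From E = E° − (0.0592/n) log Q: log Q = (E° − E)·n/0.0592 = (+2.83 − (+2.806))·2/0.0592 = 0.8108.
So 1·log[Pb²⁺] = 2·log(0.24) − log Q = -1.2396 − (0.8108) = -2.0504; [Pb²⁺] = 10^(-2.0504) ≈ 0.0089 M.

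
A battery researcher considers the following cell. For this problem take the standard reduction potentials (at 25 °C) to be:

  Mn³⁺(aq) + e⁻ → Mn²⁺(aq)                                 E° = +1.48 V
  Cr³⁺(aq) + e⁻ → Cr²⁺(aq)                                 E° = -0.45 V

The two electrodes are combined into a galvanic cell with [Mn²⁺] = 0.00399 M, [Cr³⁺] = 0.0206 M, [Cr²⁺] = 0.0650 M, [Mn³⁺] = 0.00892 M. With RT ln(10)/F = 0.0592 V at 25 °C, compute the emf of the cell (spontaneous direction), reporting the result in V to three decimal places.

+1.980 V

Mn³⁺/Mn²⁺ is the cathode (higher E°), Cr³⁺/Cr²⁺ the anode: E°cell = +1.48 − (-0.45) = +1.93 V, n = 1.
Overall: Mn³⁺(aq) + Cr²⁺(aq) → Mn²⁺(aq) + Cr³⁺(aq)
Q = [Mn²⁺]·[Cr³⁺] / ([Mn³⁺]·[Cr²⁺]); log Q = -0.848.
E = E° − (0.0592/n) log Q = +1.93 − (0.0592/1)(-0.848) = +1.980 V.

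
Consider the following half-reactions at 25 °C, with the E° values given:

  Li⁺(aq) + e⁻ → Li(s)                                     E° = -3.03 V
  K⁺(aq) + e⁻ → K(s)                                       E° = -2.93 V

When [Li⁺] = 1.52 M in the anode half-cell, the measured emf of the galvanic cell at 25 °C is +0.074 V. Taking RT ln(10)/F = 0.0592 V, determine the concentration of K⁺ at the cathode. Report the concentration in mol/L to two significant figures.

0.55 M

K⁺/K is the cathode, Li⁺/Li the anode: E°cell = +0.10 V, n = 1.
Overall reaction: K⁺(aq) + Li(s) → K(s) + Li⁺(aq); Q = [Li⁺]^1/[K⁺]^1.
From E = E° − (0.0592/n) log Q: log Q = (E° − E)·n/0.0592 = (+0.10 − (+0.074))·1/0.0592 = 0.4392.
So 1·log[K⁺] = 1·log(1.52) − log Q = 0.1818 − (0.4392) = -0.2574; [K⁺] = 10^(-0.2574) ≈ 0.55 M.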